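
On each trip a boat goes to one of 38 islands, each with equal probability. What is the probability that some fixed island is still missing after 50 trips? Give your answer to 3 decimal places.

0.264

On each trip the fixed island fails to appear with probability 37/38.
P(still missing after 50) = (37/38)^50 = 0.2636.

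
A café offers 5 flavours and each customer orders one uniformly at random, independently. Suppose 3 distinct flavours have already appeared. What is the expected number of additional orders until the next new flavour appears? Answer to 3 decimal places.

2.500

The number of orders until the next new flavour is geometric with success probability 2/5, so its mean is 5/2.
E = 5/2 = 2.5000.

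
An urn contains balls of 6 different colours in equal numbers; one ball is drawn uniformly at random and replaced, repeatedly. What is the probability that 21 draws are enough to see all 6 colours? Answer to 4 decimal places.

By inclusion–exclusion over which colours are missing,
P(all seen) = Σ_{j=0}^{6} (-1)^j C(6,j)((6-j)/6)^21
= 1.00000 - 0.13042 + 0.00301 - 0.00001 + 0.00000 - 0.00000 + 0.00000
= 0.87258.

0.8726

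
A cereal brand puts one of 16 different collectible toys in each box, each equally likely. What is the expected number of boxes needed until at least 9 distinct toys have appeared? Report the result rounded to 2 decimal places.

12.61

Going from k to k+1 distinct takes a geometric number of boxes with mean 16/(16-k).
Sum over k = 0,...,8: E = 16/16 + 16/15 + 16/14 + ... + 16/9 + 16/8 = 12.606.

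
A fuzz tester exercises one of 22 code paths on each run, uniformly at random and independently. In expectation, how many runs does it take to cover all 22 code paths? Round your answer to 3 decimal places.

81.198

After k distinct code paths have appeared, the next run gives a new one with probability (22-k)/22, so the expected wait for the (k+1)-th is 22/(22-k).
E[T] = 22/22 + 22/21 + 22/20 + ... + 22/2 + 22/1 = 22·H_{22}.
H_{22} = 3.6908, so E[T] = 81.1979.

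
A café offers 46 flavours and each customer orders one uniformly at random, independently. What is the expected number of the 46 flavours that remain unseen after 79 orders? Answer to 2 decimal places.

8.10

For each flavour, P(unseen after 79) = (45/46)^79 = 0.176.
By linearity of expectation, E[unseen] = 46·(45/46)^79 = 8.104.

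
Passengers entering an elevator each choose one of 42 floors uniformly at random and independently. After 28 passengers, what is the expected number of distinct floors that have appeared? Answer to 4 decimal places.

20.6097

For each floor, P(seen in 28 passengers) = 1 - (41/42)^28 = 0.49071.
By linearity of expectation, E[distinct seen] = 42·(1 - (41/42)^28) = 20.60969.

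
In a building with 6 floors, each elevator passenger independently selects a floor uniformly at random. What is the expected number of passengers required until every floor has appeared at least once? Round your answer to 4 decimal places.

The wait to go from k to k+1 distinct floors is geometric with mean 6/(6-k).
E[T] = 6/6 + 6/5 + 6/4 + 6/3 + 6/2 + 6/1 = 6·H_{6}.
H_{6} = 2.45000, so E[T] = 14.70000.

14.7000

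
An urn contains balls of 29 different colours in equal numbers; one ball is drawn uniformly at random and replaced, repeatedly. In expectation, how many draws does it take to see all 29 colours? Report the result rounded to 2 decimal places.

Split into phases: going from k distinct to k+1 distinct takes on average 29/(29-k) draws.
E[T] = 29/29 + 29/28 + 29/27 + ... + 29/2 + 29/1 = 29·H_{29}.
H_{29} = 3.962, so E[T] = 114.888.

114.89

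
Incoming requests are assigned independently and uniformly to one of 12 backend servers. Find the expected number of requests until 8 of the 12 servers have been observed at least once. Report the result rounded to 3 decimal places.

Going from k to k+1 distinct takes a geometric number of requests with mean 12/(12-k).
Sum over k = 0,...,7: E = 12/12 + 12/11 + 12/10 + ... + 12/6 + 12/5 = 12.2385.

12.239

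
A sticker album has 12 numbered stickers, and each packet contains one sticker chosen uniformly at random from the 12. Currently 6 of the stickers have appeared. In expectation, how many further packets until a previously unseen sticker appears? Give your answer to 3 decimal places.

2.000

Each packet yields a new sticker with probability (12-6)/12 = 6/12, so the wait is geometric with mean 12/6.
E = 12/6 = 2.0000.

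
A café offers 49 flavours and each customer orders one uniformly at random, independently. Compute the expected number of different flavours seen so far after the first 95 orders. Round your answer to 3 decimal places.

42.090

For each flavour, P(seen in 95 orders) = 1 - (48/49)^95 = 0.8590.
By linearity of expectation, E[distinct seen] = 49·(1 - (48/49)^95) = 42.0899.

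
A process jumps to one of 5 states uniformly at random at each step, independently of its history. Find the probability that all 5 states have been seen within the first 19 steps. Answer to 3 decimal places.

By inclusion–exclusion over which states are missing,
P(all seen) = Σ_{j=0}^{5} (-1)^j C(5,j)((5-j)/5)^19
= 1.0000 - 0.0721 + 0.0006 - 0.0000 + 0.0000 - 0.0000
= 0.9286.

0.929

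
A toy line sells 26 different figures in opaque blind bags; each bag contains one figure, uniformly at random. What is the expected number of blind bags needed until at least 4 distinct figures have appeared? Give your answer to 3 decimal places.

Going from k to k+1 distinct takes a geometric number of blind bags with mean 26/(26-k).
Sum over k = 0,...,3: E = 26/26 + 26/25 + 26/24 + 26/23 = 4.2538.

4.254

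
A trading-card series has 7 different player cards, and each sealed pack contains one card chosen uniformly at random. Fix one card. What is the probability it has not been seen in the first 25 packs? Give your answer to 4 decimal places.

0.0212

On each pack the fixed card fails to appear with probability 6/7.
P(still missing after 25) = (6/7)^25 = 0.02120.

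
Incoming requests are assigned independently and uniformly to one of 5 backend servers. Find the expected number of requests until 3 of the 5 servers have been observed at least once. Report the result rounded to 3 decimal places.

Going from k to k+1 distinct takes a geometric number of requests with mean 5/(5-k).
Sum over k = 0,...,2: E = 5/5 + 5/4 + 5/3 = 3.9167.

3.917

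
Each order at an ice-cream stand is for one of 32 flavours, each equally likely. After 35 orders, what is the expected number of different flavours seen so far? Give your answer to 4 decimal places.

21.4668

For each flavour, P(seen in 35 orders) = 1 - (31/32)^35 = 0.67084.
By linearity of expectation, E[distinct seen] = 32·(1 - (31/32)^35) = 21.46681.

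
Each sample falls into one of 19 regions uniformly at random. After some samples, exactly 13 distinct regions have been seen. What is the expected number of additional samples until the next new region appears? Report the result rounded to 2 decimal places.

3.17

The number of samples until the next new region is geometric with success probability 6/19, so its mean is 19/6.
E = 19/6 = 3.167.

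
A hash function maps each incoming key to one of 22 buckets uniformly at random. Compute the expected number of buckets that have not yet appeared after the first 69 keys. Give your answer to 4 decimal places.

For each bucket, P(unseen after 69) = (21/22)^69 = 0.04036.
By linearity of expectation, E[unseen] = 22·(21/22)^69 = 0.88795.

0.8880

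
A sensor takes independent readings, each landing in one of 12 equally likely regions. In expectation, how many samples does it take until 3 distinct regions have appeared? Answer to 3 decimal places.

With k distinct regions already seen, the next new one arrives after an expected 12/(12-k) samples.
Sum over k = 0,...,2: E = 12/12 + 12/11 + 12/10 = 3.2909.

3.291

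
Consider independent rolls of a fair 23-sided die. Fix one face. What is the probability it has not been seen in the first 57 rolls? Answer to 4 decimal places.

On each roll the fixed face fails to appear with probability 22/23.
P(still missing after 57) = (22/23)^57 = 0.07936.

0.0794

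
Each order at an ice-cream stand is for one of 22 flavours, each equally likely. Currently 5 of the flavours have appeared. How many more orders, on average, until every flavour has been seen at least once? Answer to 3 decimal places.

75.670

From k distinct to k+1 distinct takes on average 22/(22-k) orders.
Sum over k = 5,...,21: E = 22/17 + 22/16 + 22/15 + ... + 22/2 + 22/1 = 75.6702.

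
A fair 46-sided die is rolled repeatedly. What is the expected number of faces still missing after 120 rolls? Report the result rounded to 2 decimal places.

For each face, P(unseen after 120) = (45/46)^120 = 0.072.
By linearity of expectation, E[unseen] = 46·(45/46)^120 = 3.291.

3.29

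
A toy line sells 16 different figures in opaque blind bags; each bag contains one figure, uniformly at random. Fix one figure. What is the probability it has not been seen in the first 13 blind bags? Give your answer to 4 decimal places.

Each blind bag misses the fixed figure with probability (16-1)/16 = 15/16, independently.
P(still missing after 13) = (15/16)^13 = 0.43214.

0.4321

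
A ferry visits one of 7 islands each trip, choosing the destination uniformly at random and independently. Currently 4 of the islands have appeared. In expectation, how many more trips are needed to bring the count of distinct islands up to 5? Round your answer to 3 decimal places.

2.333

From k distinct to k+1 distinct takes on average 7/(7-k) trips.
Only the k = 4 term is needed: E = 7/3 = 2.3333.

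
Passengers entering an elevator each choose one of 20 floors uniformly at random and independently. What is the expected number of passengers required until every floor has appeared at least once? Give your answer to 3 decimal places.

Split into phases: going from k distinct to k+1 distinct takes on average 20/(20-k) passengers.
E[T] = 20/20 + 20/19 + 20/18 + ... + 20/2 + 20/1 = 20·H_{20}.
H_{20} = 3.5977, so E[T] = 71.9548.

71.955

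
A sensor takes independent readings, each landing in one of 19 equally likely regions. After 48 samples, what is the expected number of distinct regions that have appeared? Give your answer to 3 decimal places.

17.582

For each region, P(seen in 48 samples) = 1 - (18/19)^48 = 0.9254.
By linearity of expectation, E[distinct seen] = 19·(1 - (18/19)^48) = 17.5820.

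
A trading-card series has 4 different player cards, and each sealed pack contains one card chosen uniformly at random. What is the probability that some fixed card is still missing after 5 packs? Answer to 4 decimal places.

0.2373

On each pack the fixed card fails to appear with probability 3/4.
P(still missing after 5) = (3/4)^5 = 0.23730.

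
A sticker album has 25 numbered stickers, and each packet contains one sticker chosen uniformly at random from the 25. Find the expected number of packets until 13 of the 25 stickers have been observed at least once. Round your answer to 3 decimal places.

With k distinct stickers already seen, the next new one arrives after an expected 25/(25-k) packets.
Sum over k = 0,...,12: E = 25/25 + 25/24 + 25/23 + ... + 25/14 + 25/13 = 17.8187.

17.819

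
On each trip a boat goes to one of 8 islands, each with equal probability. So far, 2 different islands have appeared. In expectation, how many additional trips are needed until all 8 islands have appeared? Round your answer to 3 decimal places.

19.600

From k distinct to k+1 distinct takes on average 8/(8-k) trips.
Sum over k = 2,...,7: E = 8/6 + 8/5 + 8/4 + 8/3 + 8/2 + 8/1 = 19.6000.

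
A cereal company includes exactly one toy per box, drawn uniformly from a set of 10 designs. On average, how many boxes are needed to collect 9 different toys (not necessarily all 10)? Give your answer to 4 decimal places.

Going from k to k+1 distinct takes a geometric number of boxes with mean 10/(10-k).
Sum over k = 0,...,8: E = 10/10 + 10/9 + 10/8 + ... + 10/3 + 10/2 = 19.28968.

19.2897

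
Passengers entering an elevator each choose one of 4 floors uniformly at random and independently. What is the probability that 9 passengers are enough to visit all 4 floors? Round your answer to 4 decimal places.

0.7114

By inclusion–exclusion over which floors are missing,
P(all seen) = Σ_{j=0}^{4} (-1)^j C(4,j)((4-j)/4)^9
= 1.00000 - 0.30034 + 0.01172 - 0.00002 + 0.00000
= 0.71136.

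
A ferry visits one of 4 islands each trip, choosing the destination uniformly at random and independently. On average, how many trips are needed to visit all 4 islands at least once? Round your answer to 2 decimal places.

Split into phases: going from k distinct to k+1 distinct takes on average 4/(4-k) trips.
E[T] = 4/4 + 4/3 + 4/2 + 4/1 = 4·H_{4}.
H_{4} = 2.083, so E[T] = 8.333.

8.33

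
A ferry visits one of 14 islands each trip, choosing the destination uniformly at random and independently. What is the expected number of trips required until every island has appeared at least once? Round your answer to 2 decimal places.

After k distinct islands have appeared, the next trip gives a new one with probability (14-k)/14, so the expected wait for the (k+1)-th is 14/(14-k).
E[T] = 14/14 + 14/13 + 14/12 + ... + 14/2 + 14/1 = 14·H_{14}.
H_{14} = 3.252, so E[T] = 45.522.

45.52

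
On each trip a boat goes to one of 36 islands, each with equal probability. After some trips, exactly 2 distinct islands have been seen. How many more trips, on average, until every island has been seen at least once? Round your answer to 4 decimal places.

148.2556

With k distinct islands already seen, the next new one takes an expected 36/(36-k) trips.
Sum over k = 2,...,35: E = 36/34 + 36/33 + 36/32 + ... + 36/2 + 36/1 = 148.25556.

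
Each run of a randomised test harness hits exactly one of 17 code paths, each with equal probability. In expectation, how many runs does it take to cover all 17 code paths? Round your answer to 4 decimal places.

58.4724

The wait to go from k to k+1 distinct code paths is geometric with mean 17/(17-k).
E[T] = 17/17 + 17/16 + 17/15 + ... + 17/2 + 17/1 = 17·H_{17}.
H_{17} = 3.43955, so E[T] = 58.47239.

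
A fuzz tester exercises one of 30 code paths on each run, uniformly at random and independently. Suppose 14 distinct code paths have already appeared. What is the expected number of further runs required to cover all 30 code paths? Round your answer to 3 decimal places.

With k distinct code paths already seen, the next new one takes an expected 30/(30-k) runs.
Sum over k = 14,...,29: E = 30/16 + 30/15 + 30/14 + ... + 30/2 + 30/1 = 101.4219.

101.422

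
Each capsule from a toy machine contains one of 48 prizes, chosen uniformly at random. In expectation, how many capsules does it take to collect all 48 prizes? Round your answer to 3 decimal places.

After k distinct prizes have appeared, the next capsule gives a new one with probability (48-k)/48, so the expected wait for the (k+1)-th is 48/(48-k).
E[T] = 48/48 + 48/47 + 48/46 + ... + 48/2 + 48/1 = 48·H_{48}.
H_{48} = 4.4588, so E[T] = 214.0223.

214.022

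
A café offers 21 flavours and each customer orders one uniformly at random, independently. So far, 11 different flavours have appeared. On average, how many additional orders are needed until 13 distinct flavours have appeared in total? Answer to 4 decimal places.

4.4333

With k distinct flavours already seen, the next new one takes an expected 21/(21-k) orders.
Sum over k = 11,...,12: E = 21/10 + 21/9 = 4.43333.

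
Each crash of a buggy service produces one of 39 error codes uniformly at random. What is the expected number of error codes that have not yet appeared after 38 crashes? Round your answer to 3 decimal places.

14.534

For each error code, P(unseen after 38) = (38/39)^38 = 0.3727.
By linearity of expectation, E[unseen] = 39·(38/39)^38 = 14.5340.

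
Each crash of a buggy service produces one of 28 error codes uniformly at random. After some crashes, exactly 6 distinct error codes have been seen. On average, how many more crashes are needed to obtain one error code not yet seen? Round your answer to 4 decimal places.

Each crash yields a new error code with probability (28-6)/28 = 22/28, so the wait is geometric with mean 28/22.
E = 28/22 = 1.27273.

1.2727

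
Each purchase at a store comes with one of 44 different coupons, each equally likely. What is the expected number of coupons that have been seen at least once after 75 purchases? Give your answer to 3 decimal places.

36.154

For each coupon, P(seen in 75 purchases) = 1 - (43/44)^75 = 0.8217.
By linearity of expectation, E[distinct seen] = 44·(1 - (43/44)^75) = 36.1542.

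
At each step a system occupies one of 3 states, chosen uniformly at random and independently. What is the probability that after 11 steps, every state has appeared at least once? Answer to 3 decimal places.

0.965

Let A_i be the event that state i is missing after 11 steps. By inclusion–exclusion on the A_i,
P(all seen) = Σ_{j=0}^{3} (-1)^j C(3,j)((3-j)/3)^11
= 1.0000 - 0.0347 + 0.0000 - 0.0000
= 0.9653.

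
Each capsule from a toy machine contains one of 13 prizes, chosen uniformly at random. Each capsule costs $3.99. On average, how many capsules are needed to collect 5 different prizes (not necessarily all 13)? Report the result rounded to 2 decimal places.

With k distinct prizes already seen, the next new one arrives after an expected 13/(13-k) capsules.
Sum over k = 0,...,4: E = 13/13 + 13/12 + 13/11 + 13/10 + 13/9 = 6.010.

6.01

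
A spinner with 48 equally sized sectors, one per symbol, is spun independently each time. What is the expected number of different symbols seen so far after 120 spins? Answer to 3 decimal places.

For each symbol, P(seen in 120 spins) = 1 - (47/48)^120 = 0.9201.
By linearity of expectation, E[distinct seen] = 48·(1 - (47/48)^120) = 44.1626.

44.163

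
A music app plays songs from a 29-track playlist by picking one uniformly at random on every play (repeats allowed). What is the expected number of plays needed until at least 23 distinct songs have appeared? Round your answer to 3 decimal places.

Going from k to k+1 distinct takes a geometric number of plays with mean 29/(29-k).
Sum over k = 0,...,22: E = 29/29 + 29/28 + 29/27 + ... + 29/8 + 29/7 = 43.8380.

43.838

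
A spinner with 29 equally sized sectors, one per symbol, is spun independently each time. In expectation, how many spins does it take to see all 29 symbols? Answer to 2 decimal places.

114.89

After k distinct symbols have appeared, the next spin gives a new one with probability (29-k)/29, so the expected wait for the (k+1)-th is 29/(29-k).
E[T] = 29/29 + 29/28 + 29/27 + ... + 29/2 + 29/1 = 29·H_{29}.
H_{29} = 3.962, so E[T] = 114.888.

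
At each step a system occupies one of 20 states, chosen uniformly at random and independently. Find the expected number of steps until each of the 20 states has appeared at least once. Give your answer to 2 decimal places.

71.95

Split into phases: going from k distinct to k+1 distinct takes on average 20/(20-k) steps.
E[T] = 20/20 + 20/19 + 20/18 + ... + 20/2 + 20/1 = 20·H_{20}.
H_{20} = 3.598, so E[T] = 71.955.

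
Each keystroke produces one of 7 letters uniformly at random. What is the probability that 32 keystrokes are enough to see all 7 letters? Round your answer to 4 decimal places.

0.9500

Let A_i be the event that letter i is missing after 32 keystrokes. By inclusion–exclusion on the A_i,
P(all seen) = Σ_{j=0}^{7} (-1)^j C(7,j)((7-j)/7)^32
= 1.00000 - 0.05044 + 0.00044 - 0.00000 + 0.00000 - 0.00000 + 0.00000 - 0.00000
= 0.95000.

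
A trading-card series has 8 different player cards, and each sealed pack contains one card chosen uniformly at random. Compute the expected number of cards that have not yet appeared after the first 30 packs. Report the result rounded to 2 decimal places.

For each card, P(unseen after 30) = (7/8)^30 = 0.018.
By linearity of expectation, E[unseen] = 8·(7/8)^30 = 0.146.

0.15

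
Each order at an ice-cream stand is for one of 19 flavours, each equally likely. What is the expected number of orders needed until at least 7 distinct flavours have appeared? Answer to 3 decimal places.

Going from k to k+1 distinct takes a geometric number of orders with mean 19/(19-k).
Sum over k = 0,...,6: E = 19/19 + 19/18 + 19/17 + ... + 19/14 + 19/13 = 8.4461.

8.446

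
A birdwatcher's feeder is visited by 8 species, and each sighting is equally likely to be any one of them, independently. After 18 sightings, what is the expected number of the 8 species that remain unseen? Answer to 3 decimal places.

0.723

For each species, P(unseen after 18) = (7/8)^18 = 0.0904.
By linearity of expectation, E[unseen] = 8·(7/8)^18 = 0.7232.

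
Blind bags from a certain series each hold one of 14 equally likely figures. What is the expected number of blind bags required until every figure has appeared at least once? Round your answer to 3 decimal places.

45.522

After k distinct figures have appeared, the next blind bag gives a new one with probability (14-k)/14, so the expected wait for the (k+1)-th is 14/(14-k).
E[T] = 14/14 + 14/13 + 14/12 + ... + 14/2 + 14/1 = 14·H_{14}.
H_{14} = 3.2516, so E[T] = 45.5219.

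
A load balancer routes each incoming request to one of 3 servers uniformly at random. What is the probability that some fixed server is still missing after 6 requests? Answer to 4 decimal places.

Each request misses the fixed server with probability (3-1)/3 = 2/3, independently.
P(still missing after 6) = (2/3)^6 = 0.08779.

0.0878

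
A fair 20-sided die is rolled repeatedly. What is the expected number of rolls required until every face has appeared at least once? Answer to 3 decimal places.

Split into phases: going from k distinct to k+1 distinct takes on average 20/(20-k) rolls.
E[T] = 20/20 + 20/19 + 20/18 + ... + 20/2 + 20/1 = 20·H_{20}.
H_{20} = 3.5977, so E[T] = 71.9548.

71.955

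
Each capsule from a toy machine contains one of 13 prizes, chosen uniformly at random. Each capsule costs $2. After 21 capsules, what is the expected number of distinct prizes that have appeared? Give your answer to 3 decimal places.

10.579

For each prize, P(seen in 21 capsules) = 1 - (12/13)^21 = 0.8138.
By linearity of expectation, E[distinct seen] = 13·(1 - (12/13)^21) = 10.5793.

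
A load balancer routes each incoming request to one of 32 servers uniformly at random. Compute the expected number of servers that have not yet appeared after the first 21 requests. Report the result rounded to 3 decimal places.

For each server, P(unseen after 21) = (31/32)^21 = 0.5134.
By linearity of expectation, E[unseen] = 32·(31/32)^21 = 16.4284.

16.428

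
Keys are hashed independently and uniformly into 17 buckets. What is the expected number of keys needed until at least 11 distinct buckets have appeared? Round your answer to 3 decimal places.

Going from k to k+1 distinct takes a geometric number of keys with mean 17/(17-k).
Sum over k = 0,...,10: E = 17/17 + 17/16 + 17/15 + ... + 17/8 + 17/7 = 16.8224.

16.822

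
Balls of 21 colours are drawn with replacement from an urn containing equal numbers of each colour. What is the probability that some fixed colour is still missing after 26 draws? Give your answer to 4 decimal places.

0.2812

Each draw misses the fixed colour with probability (21-1)/21 = 20/21, independently.
P(still missing after 26) = (20/21)^26 = 0.28124.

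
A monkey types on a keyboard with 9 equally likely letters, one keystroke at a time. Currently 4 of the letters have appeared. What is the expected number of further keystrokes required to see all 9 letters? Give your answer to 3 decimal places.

20.550

From k distinct to k+1 distinct takes on average 9/(9-k) keystrokes.
Sum over k = 4,...,8: E = 9/5 + 9/4 + 9/3 + 9/2 + 9/1 = 20.5500.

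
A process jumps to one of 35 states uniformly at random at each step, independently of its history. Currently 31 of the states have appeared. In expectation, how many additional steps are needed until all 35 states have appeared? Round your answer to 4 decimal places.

72.9167

With k distinct states already seen, the next new one takes an expected 35/(35-k) steps.
Sum over k = 31,...,34: E = 35/4 + 35/3 + 35/2 + 35/1 = 72.91667.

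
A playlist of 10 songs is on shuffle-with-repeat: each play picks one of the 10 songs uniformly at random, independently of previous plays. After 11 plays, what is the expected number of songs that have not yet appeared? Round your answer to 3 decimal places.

For each song, P(unseen after 11) = (9/10)^11 = 0.3138.
By linearity of expectation, E[unseen] = 10·(9/10)^11 = 3.1381.

3.138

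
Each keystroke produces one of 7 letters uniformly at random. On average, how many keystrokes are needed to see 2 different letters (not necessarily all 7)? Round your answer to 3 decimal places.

Going from k to k+1 distinct takes a geometric number of keystrokes with mean 7/(7-k).
Sum over k = 0,...,1: E = 7/7 + 7/6 = 2.1667.

2.167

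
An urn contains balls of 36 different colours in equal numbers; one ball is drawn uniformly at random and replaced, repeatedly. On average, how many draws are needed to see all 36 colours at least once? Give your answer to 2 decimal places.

150.28

After k distinct colours have appeared, the next draw gives a new one with probability (36-k)/36, so the expected wait for the (k+1)-th is 36/(36-k).
E[T] = 36/36 + 36/35 + 36/34 + ... + 36/2 + 36/1 = 36·H_{36}.
H_{36} = 4.175, so E[T] = 150.284.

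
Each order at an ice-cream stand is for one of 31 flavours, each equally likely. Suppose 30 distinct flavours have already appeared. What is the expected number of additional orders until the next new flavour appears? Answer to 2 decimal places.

31.00

The number of orders until the next new flavour is geometric with success probability 1/31, so its mean is 31/1.
E = 31/1 = 31.000.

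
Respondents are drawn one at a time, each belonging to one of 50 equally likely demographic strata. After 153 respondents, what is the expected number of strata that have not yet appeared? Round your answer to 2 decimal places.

2.27

For each stratum, P(unseen after 153) = (49/50)^153 = 0.045.
By linearity of expectation, E[unseen] = 50·(49/50)^153 = 2.273.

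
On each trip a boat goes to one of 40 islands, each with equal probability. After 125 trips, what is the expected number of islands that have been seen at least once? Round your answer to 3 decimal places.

38.311

For each island, P(seen in 125 trips) = 1 - (39/40)^125 = 0.9578.
By linearity of expectation, E[distinct seen] = 40·(1 - (39/40)^125) = 38.3110.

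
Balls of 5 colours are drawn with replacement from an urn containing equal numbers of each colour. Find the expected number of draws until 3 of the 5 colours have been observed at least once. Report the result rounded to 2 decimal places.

3.92

Going from k to k+1 distinct takes a geometric number of draws with mean 5/(5-k).
Sum over k = 0,...,2: E = 5/5 + 5/4 + 5/3 = 3.917.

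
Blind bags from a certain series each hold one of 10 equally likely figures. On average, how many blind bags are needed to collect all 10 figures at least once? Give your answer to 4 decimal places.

29.2897

The wait to go from k to k+1 distinct figures is geometric with mean 10/(10-k).
E[T] = 10/10 + 10/9 + 10/8 + ... + 10/2 + 10/1 = 10·H_{10}.
H_{10} = 2.92897, so E[T] = 29.28968.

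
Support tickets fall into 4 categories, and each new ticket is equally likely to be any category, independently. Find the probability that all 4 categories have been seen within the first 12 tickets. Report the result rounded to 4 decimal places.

Let A_i be the event that category i is missing after 12 tickets. By inclusion–exclusion on the A_i,
P(all seen) = Σ_{j=0}^{4} (-1)^j C(4,j)((4-j)/4)^12
= 1.00000 - 0.12671 + 0.00146 - 0.00000 + 0.00000
= 0.87476.

0.8748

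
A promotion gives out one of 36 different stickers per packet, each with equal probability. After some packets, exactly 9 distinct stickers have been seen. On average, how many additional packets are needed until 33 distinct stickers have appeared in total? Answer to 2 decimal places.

74.09

With k distinct stickers already seen, the next new one takes an expected 36/(36-k) packets.
Sum over k = 9,...,32: E = 36/27 + 36/26 + 36/25 + ... + 36/5 + 36/4 = 74.092.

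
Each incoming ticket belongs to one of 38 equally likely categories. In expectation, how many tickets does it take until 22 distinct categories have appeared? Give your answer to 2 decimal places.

With k distinct categories already seen, the next new one arrives after an expected 38/(38-k) tickets.
Sum over k = 0,...,21: E = 38/38 + 38/37 + 38/36 + ... + 38/18 + 38/17 = 32.193.

32.19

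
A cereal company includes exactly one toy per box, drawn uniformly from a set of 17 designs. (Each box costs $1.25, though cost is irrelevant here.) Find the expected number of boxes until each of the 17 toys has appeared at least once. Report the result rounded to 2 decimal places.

58.47

Split into phases: going from k distinct to k+1 distinct takes on average 17/(17-k) boxes.
E[T] = 17/17 + 17/16 + 17/15 + ... + 17/2 + 17/1 = 17·H_{17}.
H_{17} = 3.440, so E[T] = 58.472.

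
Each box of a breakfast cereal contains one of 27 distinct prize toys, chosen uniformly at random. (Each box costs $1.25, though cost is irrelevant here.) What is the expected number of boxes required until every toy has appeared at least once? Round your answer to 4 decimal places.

105.0693

The wait to go from k to k+1 distinct toys is geometric with mean 27/(27-k).
E[T] = 27/27 + 27/26 + 27/25 + ... + 27/2 + 27/1 = 27·H_{27}.
H_{27} = 3.89146, so E[T] = 105.06933.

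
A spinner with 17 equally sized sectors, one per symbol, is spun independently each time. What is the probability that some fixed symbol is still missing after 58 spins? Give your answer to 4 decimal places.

Each spin misses the fixed symbol with probability (17-1)/17 = 16/17, independently.
P(still missing after 58) = (16/17)^58 = 0.02971.

0.0297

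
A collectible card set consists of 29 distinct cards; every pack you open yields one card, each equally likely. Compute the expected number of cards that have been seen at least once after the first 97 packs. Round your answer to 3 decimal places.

28.036

For each card, P(seen in 97 packs) = 1 - (28/29)^97 = 0.9668.
By linearity of expectation, E[distinct seen] = 29·(1 - (28/29)^97) = 28.0359.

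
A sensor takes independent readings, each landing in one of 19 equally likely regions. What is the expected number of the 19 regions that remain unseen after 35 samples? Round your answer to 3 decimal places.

For each region, P(unseen after 35) = (18/19)^35 = 0.1507.
By linearity of expectation, E[unseen] = 19·(18/19)^35 = 2.8636.

2.864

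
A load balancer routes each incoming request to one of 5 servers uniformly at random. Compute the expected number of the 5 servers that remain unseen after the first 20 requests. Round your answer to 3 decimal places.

For each server, P(unseen after 20) = (4/5)^20 = 0.0115.
By linearity of expectation, E[unseen] = 5·(4/5)^20 = 0.0576.

0.058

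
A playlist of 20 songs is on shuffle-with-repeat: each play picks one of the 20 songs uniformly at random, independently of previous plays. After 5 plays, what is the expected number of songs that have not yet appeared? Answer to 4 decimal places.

15.4756

For each song, P(unseen after 5) = (19/20)^5 = 0.77378.
By linearity of expectation, E[unseen] = 20·(19/20)^5 = 15.47562.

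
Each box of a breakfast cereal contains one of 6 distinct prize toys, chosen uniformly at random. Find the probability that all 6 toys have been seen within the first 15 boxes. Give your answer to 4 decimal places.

Let A_i be the event that toy i is missing after 15 boxes. By inclusion–exclusion on the A_i,
P(all seen) = Σ_{j=0}^{6} (-1)^j C(6,j)((6-j)/6)^15
= 1.00000 - 0.38943 + 0.03425 - 0.00061 + 0.00000 - 0.00000 + 0.00000
= 0.64421.

0.6442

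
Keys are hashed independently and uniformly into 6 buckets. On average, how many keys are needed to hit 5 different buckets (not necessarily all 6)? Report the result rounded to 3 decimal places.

8.700

Going from k to k+1 distinct takes a geometric number of keys with mean 6/(6-k).
Sum over k = 0,...,4: E = 6/6 + 6/5 + 6/4 + 6/3 + 6/2 = 8.7000.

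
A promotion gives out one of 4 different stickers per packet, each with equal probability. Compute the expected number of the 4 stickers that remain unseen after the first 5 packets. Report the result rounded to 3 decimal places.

0.949

For each sticker, P(unseen after 5) = (3/4)^5 = 0.2373.
By linearity of expectation, E[unseen] = 4·(3/4)^5 = 0.9492.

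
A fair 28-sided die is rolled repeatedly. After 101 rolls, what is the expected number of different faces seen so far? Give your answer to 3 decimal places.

27.289

For each face, P(seen in 101 rolls) = 1 - (27/28)^101 = 0.9746.
By linearity of expectation, E[distinct seen] = 28·(1 - (27/28)^101) = 27.2889.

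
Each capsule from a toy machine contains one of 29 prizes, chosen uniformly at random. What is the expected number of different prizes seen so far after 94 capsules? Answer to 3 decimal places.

27.929

For each prize, P(seen in 94 capsules) = 1 - (28/29)^94 = 0.9631.
By linearity of expectation, E[distinct seen] = 29·(1 - (28/29)^94) = 27.9289.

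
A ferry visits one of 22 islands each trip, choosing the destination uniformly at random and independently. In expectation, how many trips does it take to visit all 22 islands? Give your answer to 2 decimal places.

The wait to go from k to k+1 distinct islands is geometric with mean 22/(22-k).
E[T] = 22/22 + 22/21 + 22/20 + ... + 22/2 + 22/1 = 22·H_{22}.
H_{22} = 3.691, so E[T] = 81.198.

81.20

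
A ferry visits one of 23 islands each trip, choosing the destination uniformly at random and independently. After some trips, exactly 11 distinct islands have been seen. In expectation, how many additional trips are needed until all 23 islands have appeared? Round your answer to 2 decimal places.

71.37

The wait to go from k to k+1 distinct islands is geometric with mean 23/(23-k).
Sum over k = 11,...,22: E = 23/12 + 23/11 + 23/10 + ... + 23/2 + 23/1 = 71.374.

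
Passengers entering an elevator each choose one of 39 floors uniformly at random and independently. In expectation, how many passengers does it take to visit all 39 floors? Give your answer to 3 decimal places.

Split into phases: going from k distinct to k+1 distinct takes on average 39/(39-k) passengers.
E[T] = 39/39 + 39/38 + 39/37 + ... + 39/2 + 39/1 = 39·H_{39}.
H_{39} = 4.2535, so E[T] = 165.8882.

165.888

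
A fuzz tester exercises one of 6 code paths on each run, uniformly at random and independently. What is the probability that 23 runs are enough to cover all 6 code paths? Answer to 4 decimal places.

Let A_i be the event that code path i is missing after 23 runs. By inclusion–exclusion on the A_i,
P(all seen) = Σ_{j=0}^{6} (-1)^j C(6,j)((6-j)/6)^23
= 1.00000 - 0.09057 + 0.00134 - 0.00000 + 0.00000 - 0.00000 + 0.00000
= 0.91076.

0.9108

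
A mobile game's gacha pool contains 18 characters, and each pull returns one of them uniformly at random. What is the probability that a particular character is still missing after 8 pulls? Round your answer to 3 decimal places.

0.633

On each pull the fixed character fails to appear with probability 17/18.
P(still missing after 8) = (17/18)^8 = 0.6330.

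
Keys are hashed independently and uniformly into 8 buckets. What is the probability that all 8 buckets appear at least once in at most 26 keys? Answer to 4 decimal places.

By inclusion–exclusion over which buckets are missing,
P(all seen) = Σ_{j=0}^{8} (-1)^j C(8,j)((8-j)/8)^26
= 1.00000 - 0.24848 + 0.01580 - 0.00028 + 0.00000 - 0.00000 + 0.00000 - 0.00000 + 0.00000
= 0.76704.

0.7670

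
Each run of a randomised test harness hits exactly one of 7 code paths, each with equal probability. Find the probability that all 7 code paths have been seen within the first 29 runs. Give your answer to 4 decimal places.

0.9211

By inclusion–exclusion over which code paths are missing,
P(all seen) = Σ_{j=0}^{7} (-1)^j C(7,j)((7-j)/7)^29
= 1.00000 - 0.08010 + 0.00121 - 0.00000 + 0.00000 - 0.00000 + 0.00000 - 0.00000
= 0.92111.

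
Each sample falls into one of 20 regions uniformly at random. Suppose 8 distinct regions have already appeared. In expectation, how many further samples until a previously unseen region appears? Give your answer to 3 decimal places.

1.667

The number of samples until the next new region is geometric with success probability 12/20, so its mean is 20/12.
E = 20/12 = 1.6667.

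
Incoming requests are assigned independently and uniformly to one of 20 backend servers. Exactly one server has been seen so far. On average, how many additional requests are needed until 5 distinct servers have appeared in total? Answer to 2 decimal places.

4.59

With k distinct servers already seen, the next new one takes an expected 20/(20-k) requests.
Sum over k = 1,...,4: E = 20/19 + 20/18 + 20/17 + 20/16 = 4.590.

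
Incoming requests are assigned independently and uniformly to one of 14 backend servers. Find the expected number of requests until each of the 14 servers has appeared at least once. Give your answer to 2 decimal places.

The wait to go from k to k+1 distinct servers is geometric with mean 14/(14-k).
E[T] = 14/14 + 14/13 + 14/12 + ... + 14/2 + 14/1 = 14·H_{14}.
H_{14} = 3.252, so E[T] = 45.522.

45.52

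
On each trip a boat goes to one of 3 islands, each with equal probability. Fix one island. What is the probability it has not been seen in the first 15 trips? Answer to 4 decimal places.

On each trip the fixed island fails to appear with probability 2/3.
P(still missing after 15) = (2/3)^15 = 0.00228.

0.0023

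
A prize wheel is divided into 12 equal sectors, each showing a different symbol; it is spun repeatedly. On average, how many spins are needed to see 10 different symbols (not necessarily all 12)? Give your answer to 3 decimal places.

Going from k to k+1 distinct takes a geometric number of spins with mean 12/(12-k).
Sum over k = 0,...,9: E = 12/12 + 12/11 + 12/10 + ... + 12/4 + 12/3 = 19.2385.

19.239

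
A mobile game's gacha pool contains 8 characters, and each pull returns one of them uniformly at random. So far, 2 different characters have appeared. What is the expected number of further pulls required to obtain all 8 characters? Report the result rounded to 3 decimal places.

The wait to go from k to k+1 distinct characters is geometric with mean 8/(8-k).
Sum over k = 2,...,7: E = 8/6 + 8/5 + 8/4 + 8/3 + 8/2 + 8/1 = 19.6000.

19.600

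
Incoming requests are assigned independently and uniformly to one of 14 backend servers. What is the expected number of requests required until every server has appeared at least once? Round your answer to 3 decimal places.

The wait to go from k to k+1 distinct servers is geometric with mean 14/(14-k).
E[T] = 14/14 + 14/13 + 14/12 + ... + 14/2 + 14/1 = 14·H_{14}.
H_{14} = 3.2516, so E[T] = 45.5219.

45.522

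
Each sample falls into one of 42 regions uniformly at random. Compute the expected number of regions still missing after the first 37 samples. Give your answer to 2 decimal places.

For each region, P(unseen after 37) = (41/42)^37 = 0.410.
By linearity of expectation, E[unseen] = 42·(41/42)^37 = 17.220.

17.22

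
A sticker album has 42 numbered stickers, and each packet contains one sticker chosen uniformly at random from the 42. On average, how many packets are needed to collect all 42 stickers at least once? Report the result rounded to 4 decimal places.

181.7232

The wait to go from k to k+1 distinct stickers is geometric with mean 42/(42-k).
E[T] = 42/42 + 42/41 + 42/40 + ... + 42/2 + 42/1 = 42·H_{42}.
H_{42} = 4.32674, so E[T] = 181.72320.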